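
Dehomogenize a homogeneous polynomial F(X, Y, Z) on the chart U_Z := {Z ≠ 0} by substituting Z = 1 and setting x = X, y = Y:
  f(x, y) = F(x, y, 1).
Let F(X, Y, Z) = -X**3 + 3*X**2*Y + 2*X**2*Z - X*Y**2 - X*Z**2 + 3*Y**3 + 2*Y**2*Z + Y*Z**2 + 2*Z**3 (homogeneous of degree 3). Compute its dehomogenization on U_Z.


f(x, y) = -x**3 + 3*x**2*y + 2*x**2 - x*y**2 - x + 3*y**3 + 2*y**2 + y + 2

On U_Z we set Z = 1. Each monomial c·X^i·Y^j·Z^k in F becomes c·x^i·y^j·1^k = c·x^i·y^j.
Substituting Z = 1: F(X, Y, 1) = -x**3 + 3*x**2*y + 2*x**2 - x*y**2 - x + 3*y**3 + 2*y**2 + y + 2.
Note: deg(f) ≤ deg(F) = 3; strict inequality happens when F is divisible by Z (lost terms).


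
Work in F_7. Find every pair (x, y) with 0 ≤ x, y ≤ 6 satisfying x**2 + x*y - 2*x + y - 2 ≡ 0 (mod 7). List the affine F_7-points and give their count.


Affine F_7-points: {(0, 2), (1, 5), (2, 3), (3, 5), (4, 3), (5, 6)}; count = 6.

For each of the 49 pairs (x, y) ∈ F_7², evaluate f(x, y) mod 7. Record the zeros.
  x = 0: [0↦5, 1↦6, 2↦0, 3↦1, 4↦2, 5↦3, 6↦4]  zeros at y ∈ {2}
  x = 1: [0↦4, 1↦6, 2↦1, 3↦3, 4↦5, 5↦0, 6↦2]  zeros at y ∈ {5}
  x = 2: [0↦5, 1↦1, 2↦4, 3↦0, 4↦3, 5↦6, 6↦2]  zeros at y ∈ {3}
  x = 3: [0↦1, 1↦5, 2↦2, 3↦6, 4↦3, 5↦0, 6↦4]  zeros at y ∈ {5}
  x = 4: [0↦6, 1↦4, 2↦2, 3↦0, 4↦5, 5↦3, 6↦1]  zeros at y ∈ {3}
  x = 5: [0↦6, 1↦5, 2↦4, 3↦3, 4↦2, 5↦1, 6↦0]  zeros at y ∈ {6}
  x = 6: [0↦1, 1↦1, 2↦1, 3↦1, 4↦1, 5↦1, 6↦1]  zeros at y ∈ ∅
Collecting zeros: affine points = {(0, 2), (1, 5), (2, 3), (3, 5), (4, 3), (5, 6)}.
Total count |C(F_7)_aff| = 6.


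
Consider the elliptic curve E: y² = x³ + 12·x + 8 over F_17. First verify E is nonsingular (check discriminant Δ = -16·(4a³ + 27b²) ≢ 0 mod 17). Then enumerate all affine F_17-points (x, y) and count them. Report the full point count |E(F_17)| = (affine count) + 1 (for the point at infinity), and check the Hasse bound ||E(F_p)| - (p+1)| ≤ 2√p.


Affine points = {(0, 5), (0, 12), (1, 2), (1, 15), (4, 1), (4, 16), (8, 2), (8, 15), (11, 3), (11, 14), (13, 7), (13, 10), (14, 8), (14, 9)}; affine count = 14; |E(F_17)| = 15.

Discriminant check: Δ ∝ 4a³ + 27b² = 4·12³ + 27·8² = 4·1728 + 27·64 ≡ 4 (mod 17). Nonzero ⇒ E is nonsingular.
For each x ∈ F_17, compute rhs = x³ + 12·x + 8 mod 17, then count y ∈ F_17 with y² ≡ rhs.
  x = 0: rhs = 8, matching y values: 5, 12 (2 points).
  x = 1: rhs = 4, matching y values: 2, 15 (2 points).
  x = 2: rhs = 6, matching y values: none (0 points).
  x = 3: rhs = 3, matching y values: none (0 points).
  x = 4: rhs = 1, matching y values: 1, 16 (2 points).
  x = 5: rhs = 6, matching y values: none (0 points).
  x = 6: rhs = 7, matching y values: none (0 points).
  x = 7: rhs = 10, matching y values: none (0 points).
  x = 8: rhs = 4, matching y values: 2, 15 (2 points).
  x = 9: rhs = 12, matching y values: none (0 points).
  x = 10: rhs = 6, matching y values: none (0 points).
  x = 11: rhs = 9, matching y values: 3, 14 (2 points).
  x = 12: rhs = 10, matching y values: none (0 points).
  x = 13: rhs = 15, matching y values: 7, 10 (2 points).
  x = 14: rhs = 13, matching y values: 8, 9 (2 points).
  x = 15: rhs = 10, matching y values: none (0 points).
  x = 16: rhs = 12, matching y values: none (0 points).
Total affine count: 14.
Full point count |E(F_17)| = 14 + 1 = 15.
Hasse bound: |15 − (17+1)| = |-3| = 3 ≤ 2√17 ≈ 8.2462 ✓.


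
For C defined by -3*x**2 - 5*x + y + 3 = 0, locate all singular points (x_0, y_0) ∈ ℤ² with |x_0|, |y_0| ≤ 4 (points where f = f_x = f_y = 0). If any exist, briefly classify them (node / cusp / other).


No singular points in the scanned grid; C is smooth there.

Compute partial derivatives:
  f_x = -6*x - 5.
  f_y = 1.
f_y = 1 is a nonzero constant, so f_y never vanishes: no point (x, y) can satisfy f = f_x = f_y = 0. In particular no (x, y) ∈ {−4, ..., 4}² is singular; the curve is smooth.


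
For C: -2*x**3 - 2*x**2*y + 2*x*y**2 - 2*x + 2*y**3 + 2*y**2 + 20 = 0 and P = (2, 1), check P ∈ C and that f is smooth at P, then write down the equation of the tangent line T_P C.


Tangent line at P: -32*x + 10*y + 54 = 0.

Step 1: f(2, 1) = 0, so P lies on C.
Step 2: partial derivatives
  f_x(x, y) = -6*x**2 - 4*x*y + 2*y**2 - 2, f_y(x, y) = -2*x**2 + 4*x*y + 6*y**2 + 4*y.
  f_x(P) = -32, f_y(P) = 10 (gradient nonzero, so P is smooth).
Step 3: tangent line at P: -32·(x − 2) + 10·(y − 1) = 0.
Expanding: -32*x + 10*y + 54 = 0.


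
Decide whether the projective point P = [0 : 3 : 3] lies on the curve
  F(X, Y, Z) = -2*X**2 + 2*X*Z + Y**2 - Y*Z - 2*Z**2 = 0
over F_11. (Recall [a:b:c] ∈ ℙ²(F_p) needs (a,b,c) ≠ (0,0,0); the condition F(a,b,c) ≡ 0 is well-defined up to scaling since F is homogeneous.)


F(0,3,3) ≡ 4 (mod 11); P is NOT on the curve.

Evaluate F(0, 3, 3) term-by-term (mod 11).
  -2*X**2 ↦ -2·0·1·1 = 0
  2*X*Z ↦ 2·0·1·3 = 0
  Y**2 ↦ 1·1·9·1 = 9
  -Y*Z ↦ -1·1·3·3 = -9
  -2*Z**2 ↦ -2·1·1·9 = -18
Sum: F(0, 3, 3) = (0) + (0) + (9) + (-9) + (-18) = -18.
Reducing mod 11: -18 ≡ 4 (mod 11).
Since F(a, b, c) ≡ 4 ≠ 0 (mod 11), P does NOT lie on the curve.


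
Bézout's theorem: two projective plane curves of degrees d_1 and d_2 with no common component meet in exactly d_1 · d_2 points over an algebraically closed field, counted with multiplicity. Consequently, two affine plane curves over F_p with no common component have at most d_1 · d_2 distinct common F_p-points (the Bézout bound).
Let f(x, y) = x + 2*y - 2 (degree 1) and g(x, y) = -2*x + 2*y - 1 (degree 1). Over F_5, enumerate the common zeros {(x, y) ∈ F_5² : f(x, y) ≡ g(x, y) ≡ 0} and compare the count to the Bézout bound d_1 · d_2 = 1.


Common zeros: {(2, 0)}; count = 1; Bézout bound = 1.

deg(f) = 1, deg(g) = 1, so Bézout bound = 1.
Scan x ∈ F_5. For each x, list the y ∈ F_5 with f(x, y) ≡ 0 and those with g(x, y) ≡ 0 (mod 5); the common zeros in that column are the intersection.
  x = 0: f ≡ 0 at y ∈ {1}; g ≡ 0 at y ∈ {3}; common: ∅.
  x = 1: f ≡ 0 at y ∈ {3}; g ≡ 0 at y ∈ {4}; common: ∅.
  x = 2: f ≡ 0 at y ∈ {0}; g ≡ 0 at y ∈ {0}; common: {0}.
  x = 3: f ≡ 0 at y ∈ {2}; g ≡ 0 at y ∈ {1}; common: ∅.
  x = 4: f ≡ 0 at y ∈ {4}; g ≡ 0 at y ∈ {2}; common: ∅.
Collecting: common zeros = {(2, 0)}, so the count is 1.
Comparison with the Bézout bound: 1 ≤ 1 = deg(f)·deg(g), as expected for curves with no common component (the bound is attained).


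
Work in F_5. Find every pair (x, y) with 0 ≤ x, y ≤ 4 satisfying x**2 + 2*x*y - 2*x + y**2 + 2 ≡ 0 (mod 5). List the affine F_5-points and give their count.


Affine F_5-points: {(1, 4), (3, 0), (3, 4), (4, 0), (4, 2)}; count = 5.

For each of the 25 pairs (x, y) ∈ F_5², evaluate f(x, y) mod 5. Record the zeros.
  x = 0: [0↦2, 1↦3, 2↦1, 3↦1, 4↦3]  zeros at y ∈ ∅
  x = 1: [0↦1, 1↦4, 2↦4, 3↦1, 4↦0]  zeros at y ∈ {4}
  x = 2: [0↦2, 1↦2, 2↦4, 3↦3, 4↦4]  zeros at y ∈ ∅
  x = 3: [0↦0, 1↦2, 2↦1, 3↦2, 4↦0]  zeros at y ∈ {0, 4}
  x = 4: [0↦0, 1↦4, 2↦0, 3↦3, 4↦3]  zeros at y ∈ {0, 2}
Collecting zeros: affine points = {(1, 4), (3, 0), (3, 4), (4, 0), (4, 2)}.
Total count |C(F_5)_aff| = 5.


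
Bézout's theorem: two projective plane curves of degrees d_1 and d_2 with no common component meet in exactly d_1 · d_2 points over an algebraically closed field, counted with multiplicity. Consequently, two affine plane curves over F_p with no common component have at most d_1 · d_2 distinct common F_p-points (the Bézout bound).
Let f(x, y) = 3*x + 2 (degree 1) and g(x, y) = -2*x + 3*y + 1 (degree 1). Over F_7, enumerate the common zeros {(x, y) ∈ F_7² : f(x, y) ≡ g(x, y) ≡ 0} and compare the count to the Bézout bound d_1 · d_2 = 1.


Common zeros: {(4, 0)}; count = 1; Bézout bound = 1.

deg(f) = 1, deg(g) = 1, so Bézout bound = 1.
Scan x ∈ F_7. For each x, list the y ∈ F_7 with f(x, y) ≡ 0 and those with g(x, y) ≡ 0 (mod 7); the common zeros in that column are the intersection.
  x = 0: f ≡ 0 at y ∈ ∅; g ≡ 0 at y ∈ {2}; common: ∅.
  x = 1: f ≡ 0 at y ∈ ∅; g ≡ 0 at y ∈ {5}; common: ∅.
  x = 2: f ≡ 0 at y ∈ ∅; g ≡ 0 at y ∈ {1}; common: ∅.
  x = 3: f ≡ 0 at y ∈ ∅; g ≡ 0 at y ∈ {4}; common: ∅.
  x = 4: f ≡ 0 at y ∈ {0, 1, 2, 3, 4, 5, 6}; g ≡ 0 at y ∈ {0}; common: {0}.
  x = 5: f ≡ 0 at y ∈ ∅; g ≡ 0 at y ∈ {3}; common: ∅.
  x = 6: f ≡ 0 at y ∈ ∅; g ≡ 0 at y ∈ {6}; common: ∅.
Collecting: common zeros = {(4, 0)}, so the count is 1.
Comparison with the Bézout bound: 1 ≤ 1 = deg(f)·deg(g), as expected for curves with no common component (the bound is attained).


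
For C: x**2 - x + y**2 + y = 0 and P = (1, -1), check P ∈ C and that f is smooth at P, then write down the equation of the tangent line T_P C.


Tangent line at P: x - y - 2 = 0.

Step 1: f(1, -1) = 0, so P lies on C.
Step 2: partial derivatives
  f_x(x, y) = 2*x - 1, f_y(x, y) = 2*y + 1.
  f_x(P) = 1, f_y(P) = -1 (gradient nonzero, so P is smooth).
Step 3: tangent line at P: 1·(x − 1) + -1·(y − -1) = 0.
Expanding: x - y - 2 = 0.


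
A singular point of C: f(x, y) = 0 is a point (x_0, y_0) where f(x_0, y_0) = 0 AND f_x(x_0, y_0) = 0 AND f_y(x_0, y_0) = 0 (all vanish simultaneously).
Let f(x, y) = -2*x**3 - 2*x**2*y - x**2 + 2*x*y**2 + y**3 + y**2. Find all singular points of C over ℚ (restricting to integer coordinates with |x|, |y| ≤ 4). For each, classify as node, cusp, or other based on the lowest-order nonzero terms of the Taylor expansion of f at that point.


Singular points: {(0, 0)}; classification: node.

Compute partial derivatives:
  f_x = -6*x**2 - 4*x*y - 2*x + 2*y**2.
  f_y = -2*x**2 + 4*x*y + 3*y**2 + 2*y.
Scan x_0 ∈ {−4, ..., 4}. For each x_0, f_y(x_0, y) is a polynomial in y; find its integer roots y ∈ {−4, ..., 4}, then test f_x and f at those candidates.
  x = -4: f_y(-4, y) = 3*y**2 - 14*y - 32; no integer root y with |y| ≤ 4.
  x = -3: f_y(-3, y) = 3*y**2 - 10*y - 18; no integer root y with |y| ≤ 4.
  x = -2: f_y(-2, y) = 3*y**2 - 6*y - 8; no integer root y with |y| ≤ 4.
  x = -1: f_y(-1, y) = 3*y**2 - 2*y - 2; no integer root y with |y| ≤ 4.
  x = 0: f_y(0, y) = 3*y**2 + 2*y; vanishes at y ∈ {0}. (0, 0): f_x = 0, f = 0 — SINGULAR.
  x = 1: f_y(1, y) = 3*y**2 + 6*y - 2; no integer root y with |y| ≤ 4.
  x = 2: f_y(2, y) = 3*y**2 + 10*y - 8; vanishes at y ∈ {-4}. (2, -4): f_x = 36 ≠ 0.
  x = 3: f_y(3, y) = 3*y**2 + 14*y - 18; no integer root y with |y| ≤ 4.
  x = 4: f_y(4, y) = 3*y**2 + 18*y - 32; no integer root y with |y| ≤ 4.
Only singular point on the grid: (0, 0).
Classify: substitute x = 0 + u, y = 0 + v and expand: f = -2*u**3 - 2*u**2*v - u**2 + 2*u*v**2 + v**3 + v**2.
No constant or linear terms (consistent with a singular point). Quadratic part: -u**2 + v**2. Cubic part: -2*u**3 - 2*u**2*v + 2*u*v**2 + v**3.
The quadratic part v**2 - u**2 = (v − u)(v + u) splits into two distinct linear factors, so there are two distinct tangent lines y − 0 = ±(x − 0) — this is a node (ordinary double point).
Classification: node.


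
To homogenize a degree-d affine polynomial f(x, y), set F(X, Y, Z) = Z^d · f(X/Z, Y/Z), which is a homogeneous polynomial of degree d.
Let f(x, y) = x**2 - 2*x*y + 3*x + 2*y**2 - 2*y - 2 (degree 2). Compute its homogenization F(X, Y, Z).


F(X, Y, Z) = X**2 - 2*X*Y + 3*X*Z + 2*Y**2 - 2*Y*Z - 2*Z**2

deg(f) = 2.
Substitute x = X/Z, y = Y/Z into f, then multiply by Z^2.
  monomial 1·x^2·y^0 ↦ 1·X^2·Y^0·Z^0.
  monomial -2·x^1·y^1 ↦ -2·X^1·Y^1·Z^0.
  monomial 3·x^1·y^0 ↦ 3·X^1·Y^0·Z^1.
  monomial 2·x^0·y^2 ↦ 2·X^0·Y^2·Z^0.
  monomial -2·x^0·y^1 ↦ -2·X^0·Y^1·Z^1.
  monomial -2·x^0·y^0 ↦ -2·X^0·Y^0·Z^2.
Collecting: F(X, Y, Z) = X**2 - 2*X*Y + 3*X*Z + 2*Y**2 - 2*Y*Z - 2*Z**2.


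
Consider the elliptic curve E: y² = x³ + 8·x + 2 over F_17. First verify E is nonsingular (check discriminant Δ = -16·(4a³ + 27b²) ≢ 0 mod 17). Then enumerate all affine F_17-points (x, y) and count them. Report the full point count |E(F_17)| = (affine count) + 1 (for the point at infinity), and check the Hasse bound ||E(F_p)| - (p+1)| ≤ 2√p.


Affine points = {(0, 6), (0, 11), (2, 3), (2, 14), (3, 6), (3, 11), (4, 8), (4, 9), (8, 0), (9, 2), (9, 15), (13, 5), (13, 12), (14, 6), (14, 11)}; affine count = 15; |E(F_17)| = 16.

Discriminant check: Δ ∝ 4a³ + 27b² = 4·8³ + 27·2² = 4·512 + 27·4 ≡ 14 (mod 17). Nonzero ⇒ E is nonsingular.
For each x ∈ F_17, compute rhs = x³ + 8·x + 2 mod 17, then count y ∈ F_17 with y² ≡ rhs.
  x = 0: rhs = 2, matching y values: 6, 11 (2 points).
  x = 1: rhs = 11, matching y values: none (0 points).
  x = 2: rhs = 9, matching y values: 3, 14 (2 points).
  x = 3: rhs = 2, matching y values: 6, 11 (2 points).
  x = 4: rhs = 13, matching y values: 8, 9 (2 points).
  x = 5: rhs = 14, matching y values: none (0 points).
  x = 6: rhs = 11, matching y values: none (0 points).
  x = 7: rhs = 10, matching y values: none (0 points).
  x = 8: rhs = 0, matching y values: 0 (1 points).
  x = 9: rhs = 4, matching y values: 2, 15 (2 points).
  x = 10: rhs = 11, matching y values: none (0 points).
  x = 11: rhs = 10, matching y values: none (0 points).
  x = 12: rhs = 7, matching y values: none (0 points).
  x = 13: rhs = 8, matching y values: 5, 12 (2 points).
  x = 14: rhs = 2, matching y values: 6, 11 (2 points).
  x = 15: rhs = 12, matching y values: none (0 points).
  x = 16: rhs = 10, matching y values: none (0 points).
Total affine count: 15.
Full point count |E(F_17)| = 15 + 1 = 16.
Hasse bound: |16 − (17+1)| = |-2| = 2 ≤ 2√17 ≈ 8.2462 ✓.


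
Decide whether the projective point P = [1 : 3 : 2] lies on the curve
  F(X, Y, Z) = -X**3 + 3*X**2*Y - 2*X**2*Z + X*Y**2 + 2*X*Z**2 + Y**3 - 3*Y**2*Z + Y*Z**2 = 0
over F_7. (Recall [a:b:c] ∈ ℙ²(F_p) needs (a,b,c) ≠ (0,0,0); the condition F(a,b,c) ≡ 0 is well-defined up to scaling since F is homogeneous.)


F(1,3,2) ≡ 6 (mod 7); P is NOT on the curve.

Evaluate F(1, 3, 2) term-by-term (mod 7).
  -X**3 ↦ -1·1·1·1 = -1
  3*X**2*Y ↦ 3·1·3·1 = 9
  -2*X**2*Z ↦ -2·1·1·2 = -4
  X*Y**2 ↦ 1·1·9·1 = 9
  2*X*Z**2 ↦ 2·1·1·4 = 8
  Y**3 ↦ 1·1·27·1 = 27
  -3*Y**2*Z ↦ -3·1·9·2 = -54
  Y*Z**2 ↦ 1·1·3·4 = 12
Sum: F(1, 3, 2) = (-1) + (9) + (-4) + (9) + (8) + (27) + (-54) + (12) = 6.
Reducing mod 7: 6 ≡ 6 (mod 7).
Since F(a, b, c) ≡ 6 ≠ 0 (mod 7), P does NOT lie on the curve.


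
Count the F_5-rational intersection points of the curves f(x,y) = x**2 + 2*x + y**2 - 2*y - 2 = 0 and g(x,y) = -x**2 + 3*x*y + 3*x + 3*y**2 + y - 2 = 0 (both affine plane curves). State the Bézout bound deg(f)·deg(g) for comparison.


Common zeros: {(2, 1), (4, 3)}; count = 2; Bézout bound = 4.

deg(f) = 2, deg(g) = 2, so Bézout bound = 4.
Scan x ∈ F_5. For each x, list the y ∈ F_5 with f(x, y) ≡ 0 and those with g(x, y) ≡ 0 (mod 5); the common zeros in that column are the intersection.
  x = 0: f ≡ 0 at y ∈ ∅; g ≡ 0 at y ∈ {4}; common: ∅.
  x = 1: f ≡ 0 at y ∈ {1}; g ≡ 0 at y ∈ {0, 2}; common: ∅.
  x = 2: f ≡ 0 at y ∈ {1}; g ≡ 0 at y ∈ {0, 1}; common: {1}.
  x = 3: f ≡ 0 at y ∈ ∅; g ≡ 0 at y ∈ {2, 3}; common: ∅.
  x = 4: f ≡ 0 at y ∈ {3, 4}; g ≡ 0 at y ∈ {1, 3}; common: {3}.
Collecting: common zeros = {(2, 1), (4, 3)}, so the count is 2.
Comparison with the Bézout bound: 2 ≤ 4 = deg(f)·deg(g), as expected for curves with no common component (the affine F_5-count falls short of the bound because intersections may lie at infinity, over extension fields, or carry multiplicity).


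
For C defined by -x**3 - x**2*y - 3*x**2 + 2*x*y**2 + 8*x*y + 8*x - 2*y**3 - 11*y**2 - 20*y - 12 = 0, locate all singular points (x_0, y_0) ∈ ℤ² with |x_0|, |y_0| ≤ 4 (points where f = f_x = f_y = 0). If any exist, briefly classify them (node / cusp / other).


Singular points: {(0, -2)}; classification: node.

Compute partial derivatives:
  f_x = -3*x**2 - 2*x*y - 6*x + 2*y**2 + 8*y + 8.
  f_y = -x**2 + 4*x*y + 8*x - 6*y**2 - 22*y - 20.
Scan x_0 ∈ {−4, ..., 4}. For each x_0, f_y(x_0, y) is a polynomial in y; find its integer roots y ∈ {−4, ..., 4}, then test f_x and f at those candidates.
  x = -4: f_y(-4, y) = -6*y**2 - 38*y - 68; no integer root y with |y| ≤ 4.
  x = -3: f_y(-3, y) = -6*y**2 - 34*y - 53; no integer root y with |y| ≤ 4.
  x = -2: f_y(-2, y) = -6*y**2 - 30*y - 40; no integer root y with |y| ≤ 4.
  x = -1: f_y(-1, y) = -6*y**2 - 26*y - 29; no integer root y with |y| ≤ 4.
  x = 0: f_y(0, y) = -6*y**2 - 22*y - 20; vanishes at y ∈ {-2}. (0, -2): f_x = 0, f = 0 — SINGULAR.
  x = 1: f_y(1, y) = -6*y**2 - 18*y - 13; no integer root y with |y| ≤ 4.
  x = 2: f_y(2, y) = -6*y**2 - 14*y - 8; vanishes at y ∈ {-1}. (2, -1): f_x = -18 ≠ 0.
  x = 3: f_y(3, y) = -6*y**2 - 10*y - 5; no integer root y with |y| ≤ 4.
  x = 4: f_y(4, y) = -6*y**2 - 6*y - 4; no integer root y with |y| ≤ 4.
Only singular point on the grid: (0, -2).
Classify: substitute x = 0 + u, y = -2 + v and expand: f = -u**3 - u**2*v - u**2 + 2*u*v**2 - 2*v**3 + v**2.
No constant or linear terms (consistent with a singular point). Quadratic part: -u**2 + v**2. Cubic part: -u**3 - u**2*v + 2*u*v**2 - 2*v**3.
The quadratic part v**2 - u**2 = (v − u)(v + u) splits into two distinct linear factors, so there are two distinct tangent lines y − -2 = ±(x − 0) — this is a node (ordinary double point).
Classification: node.


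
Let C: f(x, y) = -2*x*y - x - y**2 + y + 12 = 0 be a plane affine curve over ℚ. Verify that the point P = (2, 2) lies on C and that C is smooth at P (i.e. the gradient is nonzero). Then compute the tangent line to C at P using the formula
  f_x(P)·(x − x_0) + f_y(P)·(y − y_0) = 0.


Tangent line at P: -5*x - 7*y + 24 = 0.

Step 1: f(2, 2) = 0, so P lies on C.
Step 2: partial derivatives
  f_x(x, y) = -2*y - 1, f_y(x, y) = -2*x - 2*y + 1.
  f_x(P) = -5, f_y(P) = -7 (gradient nonzero, so P is smooth).
Step 3: tangent line at P: -5·(x − 2) + -7·(y − 2) = 0.
Expanding: -5*x - 7*y + 24 = 0.


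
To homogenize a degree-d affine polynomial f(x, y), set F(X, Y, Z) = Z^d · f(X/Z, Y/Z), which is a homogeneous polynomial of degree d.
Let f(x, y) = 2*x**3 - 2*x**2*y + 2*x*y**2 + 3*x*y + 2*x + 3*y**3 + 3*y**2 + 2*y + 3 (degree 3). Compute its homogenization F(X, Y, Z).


F(X, Y, Z) = 2*X**3 - 2*X**2*Y + 2*X*Y**2 + 3*X*Y*Z + 2*X*Z**2 + 3*Y**3 + 3*Y**2*Z + 2*Y*Z**2 + 3*Z**3

deg(f) = 3.
Substitute x = X/Z, y = Y/Z into f, then multiply by Z^3.
  monomial 2·x^3·y^0 ↦ 2·X^3·Y^0·Z^0.
  monomial -2·x^2·y^1 ↦ -2·X^2·Y^1·Z^0.
  monomial 2·x^1·y^2 ↦ 2·X^1·Y^2·Z^0.
  monomial 3·x^1·y^1 ↦ 3·X^1·Y^1·Z^1.
  monomial 2·x^1·y^0 ↦ 2·X^1·Y^0·Z^2.
  monomial 3·x^0·y^3 ↦ 3·X^0·Y^3·Z^0.
  monomial 3·x^0·y^2 ↦ 3·X^0·Y^2·Z^1.
  monomial 2·x^0·y^1 ↦ 2·X^0·Y^1·Z^2.
  monomial 3·x^0·y^0 ↦ 3·X^0·Y^0·Z^3.
Collecting: F(X, Y, Z) = 2*X**3 - 2*X**2*Y + 2*X*Y**2 + 3*X*Y*Z + 2*X*Z**2 + 3*Y**3 + 3*Y**2*Z + 2*Y*Z**2 + 3*Z**3.


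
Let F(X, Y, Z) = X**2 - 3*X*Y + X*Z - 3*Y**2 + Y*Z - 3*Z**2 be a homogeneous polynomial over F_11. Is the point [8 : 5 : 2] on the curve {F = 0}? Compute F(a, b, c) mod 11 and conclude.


F(8,5,2) ≡ 4 (mod 11); P is NOT on the curve.

Evaluate F(8, 5, 2) term-by-term (mod 11).
  X**2 ↦ 1·64·1·1 = 64
  -3*X*Y ↦ -3·8·5·1 = -120
  X*Z ↦ 1·8·1·2 = 16
  -3*Y**2 ↦ -3·1·25·1 = -75
  Y*Z ↦ 1·1·5·2 = 10
  -3*Z**2 ↦ -3·1·1·4 = -12
Sum: F(8, 5, 2) = (64) + (-120) + (16) + (-75) + (10) + (-12) = -117.
Reducing mod 11: -117 ≡ 4 (mod 11).
Since F(a, b, c) ≡ 4 ≠ 0 (mod 11), P does NOT lie on the curve.


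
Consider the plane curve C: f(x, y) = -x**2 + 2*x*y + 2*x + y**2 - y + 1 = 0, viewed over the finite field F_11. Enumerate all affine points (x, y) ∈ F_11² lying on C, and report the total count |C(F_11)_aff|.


Affine F_11-points: {(1, 4), (1, 6), (2, 2), (2, 6), (3, 3), (4, 2), (5, 3), (5, 10), (6, 1), (6, 10), (9, 1), (9, 4)}; count = 12.

For each of the 121 pairs (x, y) ∈ F_11², evaluate f(x, y) mod 11. Record the zeros.
  x = 0: [0↦1, 1↦1, 2↦3, 3↦7, 4↦2, 5↦10, 6↦9, 7↦10, 8↦2, 9↦7, 10↦3]  zeros at y ∈ ∅
  x = 1: [0↦2, 1↦4, 2↦8, 3↦3, 4↦0, 5↦10, 6↦0, 7↦3, 8↦8, 9↦4, 10↦2]  zeros at y ∈ {4, 6}
  x = 2: [0↦1, 1↦5, 2↦0, 3↦8, 4↦7, 5↦8, 6↦0, 7↦5, 8↦1, 9↦10, 10↦10]  zeros at y ∈ {2, 6}
  x = 3: [0↦9, 1↦4, 2↦1, 3↦0, 4↦1, 5↦4, 6↦9, 7↦5, 8↦3, 9↦3, 10↦5]  zeros at y ∈ {3}
  x = 4: [0↦4, 1↦1, 2↦0, 3↦1, 4↦4, 5↦9, 6↦5, 7↦3, 8↦3, 9↦5, 10↦9]  zeros at y ∈ {2}
  x = 5: [0↦8, 1↦7, 2↦8, 3↦0, 4↦5, 5↦1, 6↦10, 7↦10, 8↦1, 9↦5, 10↦0]  zeros at y ∈ {3, 10}
  x = 6: [0↦10, 1↦0, 2↦3, 3↦8, 4↦4, 5↦2, 6↦2, 7↦4, 8↦8, 9↦3, 10↦0]  zeros at y ∈ {1, 10}
  x = 7: [0↦10, 1↦2, 2↦7, 3↦3, 4↦1, 5↦1, 6↦3, 7↦7, 8↦2, 9↦10, 10↦9]  zeros at y ∈ ∅
  x = 8: [0↦8, 1↦2, 2↦9, 3↦7, 4↦7, 5↦9, 6↦2, 7↦8, 8↦5, 9↦4, 10↦5]  zeros at y ∈ ∅
  x = 9: [0↦4, 1↦0, 2↦9, 3↦9, 4↦0, 5↦4, 6↦10, 7↦7, 8↦6, 9↦7, 10↦10]  zeros at y ∈ {1, 4}
  x = 10: [0↦9, 1↦7, 2↦7, 3↦9, 4↦2, 5↦8, 6↦5, 7↦4, 8↦5, 9↦8, 10↦2]  zeros at y ∈ ∅
Collecting zeros: affine points = {(1, 4), (1, 6), (2, 2), (2, 6), (3, 3), (4, 2), (5, 3), (5, 10), (6, 1), (6, 10), (9, 1), (9, 4)}.
Total count |C(F_11)_aff| = 12.


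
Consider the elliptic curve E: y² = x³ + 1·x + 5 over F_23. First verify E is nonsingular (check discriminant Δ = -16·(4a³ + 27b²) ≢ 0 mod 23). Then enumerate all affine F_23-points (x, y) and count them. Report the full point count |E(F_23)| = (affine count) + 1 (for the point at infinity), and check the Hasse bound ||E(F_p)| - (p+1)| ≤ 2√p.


Affine points = {(3, 9), (3, 14), (4, 2), (4, 21), (10, 7), (10, 16), (11, 6), (11, 17), (14, 7), (14, 16), (16, 0), (17, 6), (17, 17), (18, 6), (18, 17), (19, 11), (19, 12), (21, 8), (21, 15), (22, 7), (22, 16)}; affine count = 21; |E(F_23)| = 22.

Discriminant check: Δ ∝ 4a³ + 27b² = 4·1³ + 27·5² = 4·1 + 27·25 ≡ 12 (mod 23). Nonzero ⇒ E is nonsingular.
For each x ∈ F_23, compute rhs = x³ + 1·x + 5 mod 23, then count y ∈ F_23 with y² ≡ rhs.
  x = 0: rhs = 5, matching y values: none (0 points).
  x = 1: rhs = 7, matching y values: none (0 points).
  x = 2: rhs = 15, matching y values: none (0 points).
  x = 3: rhs = 12, matching y values: 9, 14 (2 points).
  x = 4: rhs = 4, matching y values: 2, 21 (2 points).
  x = 5: rhs = 20, matching y values: none (0 points).
  x = 6: rhs = 20, matching y values: none (0 points).
  x = 7: rhs = 10, matching y values: none (0 points).
  x = 8: rhs = 19, matching y values: none (0 points).
  x = 9: rhs = 7, matching y values: none (0 points).
  x = 10: rhs = 3, matching y values: 7, 16 (2 points).
  x = 11: rhs = 13, matching y values: 6, 17 (2 points).
  x = 12: rhs = 20, matching y values: none (0 points).
  x = 13: rhs = 7, matching y values: none (0 points).
  x = 14: rhs = 3, matching y values: 7, 16 (2 points).
  x = 15: rhs = 14, matching y values: none (0 points).
  x = 16: rhs = 0, matching y values: 0 (1 points).
  x = 17: rhs = 13, matching y values: 6, 17 (2 points).
  x = 18: rhs = 13, matching y values: 6, 17 (2 points).
  x = 19: rhs = 6, matching y values: 11, 12 (2 points).
  x = 20: rhs = 21, matching y values: none (0 points).
  x = 21: rhs = 18, matching y values: 8, 15 (2 points).
  x = 22: rhs = 3, matching y values: 7, 16 (2 points).
Total affine count: 21.
Full point count |E(F_23)| = 21 + 1 = 22.
Hasse bound: |22 − (23+1)| = |-2| = 2 ≤ 2√23 ≈ 9.5917 ✓.


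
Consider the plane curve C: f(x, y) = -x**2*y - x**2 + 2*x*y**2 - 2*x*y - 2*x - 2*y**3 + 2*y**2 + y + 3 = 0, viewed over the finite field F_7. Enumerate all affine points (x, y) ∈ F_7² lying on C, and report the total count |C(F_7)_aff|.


Affine F_7-points: {(1, 0), (1, 1), (2, 5), (4, 0), (4, 6), (5, 1)}; count = 6.

For each of the 49 pairs (x, y) ∈ F_7², evaluate f(x, y) mod 7. Record the zeros.
  x = 0: [0↦3, 1↦4, 2↦4, 3↦5, 4↦2, 5↦4, 6↦6]  zeros at y ∈ ∅
  x = 1: [0↦0, 1↦0, 2↦3, 3↦4, 4↦5, 5↦1, 6↦1]  zeros at y ∈ {0, 1}
  x = 2: [0↦2, 1↦6, 2↦3, 3↦2, 4↦5, 5↦0, 6↦3]  zeros at y ∈ {5}
  x = 3: [0↦2, 1↦1, 2↦4, 3↦6, 4↦2, 5↦1, 6↦5]  zeros at y ∈ ∅
  x = 4: [0↦0, 1↦6, 2↦6, 3↦2, 4↦3, 5↦4, 6↦0]  zeros at y ∈ {0, 6}
  x = 5: [0↦3, 1↦0, 2↦2, 3↦4, 4↦1, 5↦2, 6↦2]  zeros at y ∈ {1}
  x = 6: [0↦4, 1↦4, 2↦6, 3↦5, 4↦3, 5↦2, 6↦4]  zeros at y ∈ ∅
Collecting zeros: affine points = {(1, 0), (1, 1), (2, 5), (4, 0), (4, 6), (5, 1)}.
Total count |C(F_7)_aff| = 6.


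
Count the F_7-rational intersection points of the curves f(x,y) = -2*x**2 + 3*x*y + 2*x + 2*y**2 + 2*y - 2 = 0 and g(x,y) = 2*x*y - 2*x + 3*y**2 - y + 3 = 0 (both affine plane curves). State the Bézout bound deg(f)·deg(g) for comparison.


Common zeros: {(5, 0)}; count = 1; Bézout bound = 4.

deg(f) = 2, deg(g) = 2, so Bézout bound = 4.
Scan x ∈ F_7. For each x, list the y ∈ F_7 with f(x, y) ≡ 0 and those with g(x, y) ≡ 0 (mod 7); the common zeros in that column are the intersection.
  x = 0: f ≡ 0 at y ∈ ∅; g ≡ 0 at y ∈ {6}; common: ∅.
  x = 1: f ≡ 0 at y ∈ ∅; g ≡ 0 at y ∈ ∅; common: ∅.
  x = 2: f ≡ 0 at y ∈ {5}; g ≡ 0 at y ∈ {3}; common: ∅.
  x = 3: f ≡ 0 at y ∈ {0, 5}; g ≡ 0 at y ∈ ∅; common: ∅.
  x = 4: f ≡ 0 at y ∈ ∅; g ≡ 0 at y ∈ {2, 5}; common: ∅.
  x = 5: f ≡ 0 at y ∈ {0, 2}; g ≡ 0 at y ∈ {0, 4}; common: {0}.
  x = 6: f ≡ 0 at y ∈ {2}; g ≡ 0 at y ∈ ∅; common: ∅.
Collecting: common zeros = {(5, 0)}, so the count is 1.
Comparison with the Bézout bound: 1 ≤ 4 = deg(f)·deg(g), as expected for curves with no common component (the affine F_7-count falls short of the bound because intersections may lie at infinity, over extension fields, or carry multiplicity).


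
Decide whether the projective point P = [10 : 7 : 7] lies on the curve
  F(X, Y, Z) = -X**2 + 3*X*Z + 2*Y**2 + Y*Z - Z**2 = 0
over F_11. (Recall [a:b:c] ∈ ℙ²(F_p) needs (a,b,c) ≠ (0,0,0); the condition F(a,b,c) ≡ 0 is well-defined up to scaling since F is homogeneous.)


F(10,7,7) ≡ 10 (mod 11); P is NOT on the curve.

Evaluate F(10, 7, 7) term-by-term (mod 11).
  -X**2 ↦ -1·100·1·1 = -100
  3*X*Z ↦ 3·10·1·7 = 210
  2*Y**2 ↦ 2·1·49·1 = 98
  Y*Z ↦ 1·1·7·7 = 49
  -Z**2 ↦ -1·1·1·49 = -49
Sum: F(10, 7, 7) = (-100) + (210) + (98) + (49) + (-49) = 208.
Reducing mod 11: 208 ≡ 10 (mod 11).
Since F(a, b, c) ≡ 10 ≠ 0 (mod 11), P does NOT lie on the curve.


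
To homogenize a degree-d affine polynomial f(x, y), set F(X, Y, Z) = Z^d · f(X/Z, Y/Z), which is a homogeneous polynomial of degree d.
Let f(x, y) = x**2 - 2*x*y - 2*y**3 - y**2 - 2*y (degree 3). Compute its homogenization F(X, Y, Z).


F(X, Y, Z) = X**2*Z - 2*X*Y*Z - 2*Y**3 - Y**2*Z - 2*Y*Z**2

deg(f) = 3.
Substitute x = X/Z, y = Y/Z into f, then multiply by Z^3.
  monomial 1·x^2·y^0 ↦ 1·X^2·Y^0·Z^1.
  monomial -2·x^1·y^1 ↦ -2·X^1·Y^1·Z^1.
  monomial -2·x^0·y^3 ↦ -2·X^0·Y^3·Z^0.
  monomial -1·x^0·y^2 ↦ -1·X^0·Y^2·Z^1.
  monomial -2·x^0·y^1 ↦ -2·X^0·Y^1·Z^2.
Collecting: F(X, Y, Z) = X**2*Z - 2*X*Y*Z - 2*Y**3 - Y**2*Z - 2*Y*Z**2.


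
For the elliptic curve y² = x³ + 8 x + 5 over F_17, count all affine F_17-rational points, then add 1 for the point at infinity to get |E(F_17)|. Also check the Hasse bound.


Affine points = {(4, 4), (4, 13), (5, 0), (7, 8), (7, 9), (11, 8), (11, 9), (15, 7), (15, 10), (16, 8), (16, 9)}; affine count = 11; |E(F_17)| = 12.

Discriminant check: Δ ∝ 4a³ + 27b² = 4·8³ + 27·5² = 4·512 + 27·25 ≡ 3 (mod 17). Nonzero ⇒ E is nonsingular.
For each x ∈ F_17, compute rhs = x³ + 8·x + 5 mod 17, then count y ∈ F_17 with y² ≡ rhs.
  x = 0: rhs = 5, matching y values: none (0 points).
  x = 1: rhs = 14, matching y values: none (0 points).
  x = 2: rhs = 12, matching y values: none (0 points).
  x = 3: rhs = 5, matching y values: none (0 points).
  x = 4: rhs = 16, matching y values: 4, 13 (2 points).
  x = 5: rhs = 0, matching y values: 0 (1 points).
  x = 6: rhs = 14, matching y values: none (0 points).
  x = 7: rhs = 13, matching y values: 8, 9 (2 points).
  x = 8: rhs = 3, matching y values: none (0 points).
  x = 9: rhs = 7, matching y values: none (0 points).
  x = 10: rhs = 14, matching y values: none (0 points).
  x = 11: rhs = 13, matching y values: 8, 9 (2 points).
  x = 12: rhs = 10, matching y values: none (0 points).
  x = 13: rhs = 11, matching y values: none (0 points).
  x = 14: rhs = 5, matching y values: none (0 points).
  x = 15: rhs = 15, matching y values: 7, 10 (2 points).
  x = 16: rhs = 13, matching y values: 8, 9 (2 points).
Total affine count: 11.
Full point count |E(F_17)| = 11 + 1 = 12.
Hasse bound: |12 − (17+1)| = |-6| = 6 ≤ 2√17 ≈ 8.2462 ✓.


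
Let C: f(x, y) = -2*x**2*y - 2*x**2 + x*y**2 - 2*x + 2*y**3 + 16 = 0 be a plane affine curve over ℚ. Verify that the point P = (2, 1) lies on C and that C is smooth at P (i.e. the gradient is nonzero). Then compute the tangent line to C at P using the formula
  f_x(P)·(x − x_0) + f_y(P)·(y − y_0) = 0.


Tangent line at P: -17*x + 2*y + 32 = 0.

Step 1: f(2, 1) = 0, so P lies on C.
Step 2: partial derivatives
  f_x(x, y) = -4*x*y - 4*x + y**2 - 2, f_y(x, y) = -2*x**2 + 2*x*y + 6*y**2.
  f_x(P) = -17, f_y(P) = 2 (gradient nonzero, so P is smooth).
Step 3: tangent line at P: -17·(x − 2) + 2·(y − 1) = 0.
Expanding: -17*x + 2*y + 32 = 0.


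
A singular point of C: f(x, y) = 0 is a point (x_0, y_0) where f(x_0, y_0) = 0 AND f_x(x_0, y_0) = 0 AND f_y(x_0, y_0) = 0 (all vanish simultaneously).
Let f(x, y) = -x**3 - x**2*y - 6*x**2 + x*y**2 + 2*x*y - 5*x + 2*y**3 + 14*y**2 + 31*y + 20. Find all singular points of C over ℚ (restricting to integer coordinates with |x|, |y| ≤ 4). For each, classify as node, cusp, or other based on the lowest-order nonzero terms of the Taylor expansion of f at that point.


Singular points: {(-1, -2)}; classification: node.

Compute partial derivatives:
  f_x = -3*x**2 - 2*x*y - 12*x + y**2 + 2*y - 5.
  f_y = -x**2 + 2*x*y + 2*x + 6*y**2 + 28*y + 31.
Scan x_0 ∈ {−4, ..., 4}. For each x_0, f_y(x_0, y) is a polynomial in y; find its integer roots y ∈ {−4, ..., 4}, then test f_x and f at those candidates.
  x = -4: f_y(-4, y) = 6*y**2 + 20*y + 7; no integer root y with |y| ≤ 4.
  x = -3: f_y(-3, y) = 6*y**2 + 22*y + 16; vanishes at y ∈ {-1}. (-3, -1): f_x = -3 ≠ 0.
  x = -2: f_y(-2, y) = 6*y**2 + 24*y + 23; no integer root y with |y| ≤ 4.
  x = -1: f_y(-1, y) = 6*y**2 + 26*y + 28; vanishes at y ∈ {-2}. (-1, -2): f_x = 0, f = 0 — SINGULAR.
  x = 0: f_y(0, y) = 6*y**2 + 28*y + 31; no integer root y with |y| ≤ 4.
  x = 1: f_y(1, y) = 6*y**2 + 30*y + 32; no integer root y with |y| ≤ 4.
  x = 2: f_y(2, y) = 6*y**2 + 32*y + 31; no integer root y with |y| ≤ 4.
  x = 3: f_y(3, y) = 6*y**2 + 34*y + 28; vanishes at y ∈ {-1}. (3, -1): f_x = -63 ≠ 0.
  x = 4: f_y(4, y) = 6*y**2 + 36*y + 23; no integer root y with |y| ≤ 4.
Only singular point on the grid: (-1, -2).
Classify: substitute x = -1 + u, y = -2 + v and expand: f = -u**3 - u**2*v - u**2 + u*v**2 + 2*v**3 + v**2.
No constant or linear terms (consistent with a singular point). Quadratic part: -u**2 + v**2. Cubic part: -u**3 - u**2*v + u*v**2 + 2*v**3.
The quadratic part v**2 - u**2 = (v − u)(v + u) splits into two distinct linear factors, so there are two distinct tangent lines y − -2 = ±(x − -1) — this is a node (ordinary double point).
Classification: node.


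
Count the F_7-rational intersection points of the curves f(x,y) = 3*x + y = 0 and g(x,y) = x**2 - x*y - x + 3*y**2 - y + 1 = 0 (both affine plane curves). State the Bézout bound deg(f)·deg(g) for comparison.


Common zeros: ∅; count = 0; Bézout bound = 2.

deg(f) = 1, deg(g) = 2, so Bézout bound = 2.
Scan x ∈ F_7. For each x, list the y ∈ F_7 with f(x, y) ≡ 0 and those with g(x, y) ≡ 0 (mod 7); the common zeros in that column are the intersection.
  x = 0: f ≡ 0 at y ∈ {0}; g ≡ 0 at y ∈ ∅; common: ∅.
  x = 1: f ≡ 0 at y ∈ {4}; g ≡ 0 at y ∈ ∅; common: ∅.
  x = 2: f ≡ 0 at y ∈ {1}; g ≡ 0 at y ∈ {3, 5}; common: ∅.
  x = 3: f ≡ 0 at y ∈ {5}; g ≡ 0 at y ∈ {0, 6}; common: ∅.
  x = 4: f ≡ 0 at y ∈ {2}; g ≡ 0 at y ∈ {5, 6}; common: ∅.
  x = 5: f ≡ 0 at y ∈ {6}; g ≡ 0 at y ∈ {0, 2}; common: ∅.
  x = 6: f ≡ 0 at y ∈ {3}; g ≡ 0 at y ∈ ∅; common: ∅.
Collecting: common zeros = ∅, so the count is 0.
Comparison with the Bézout bound: 0 ≤ 2 = deg(f)·deg(g), as expected for curves with no common component (the affine F_7-count falls short of the bound because intersections may lie at infinity, over extension fields, or carry multiplicity).


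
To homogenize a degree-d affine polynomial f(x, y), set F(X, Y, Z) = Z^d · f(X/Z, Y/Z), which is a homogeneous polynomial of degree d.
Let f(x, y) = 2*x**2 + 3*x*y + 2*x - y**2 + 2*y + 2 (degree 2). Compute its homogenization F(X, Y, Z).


F(X, Y, Z) = 2*X**2 + 3*X*Y + 2*X*Z - Y**2 + 2*Y*Z + 2*Z**2

deg(f) = 2.
Substitute x = X/Z, y = Y/Z into f, then multiply by Z^2.
  monomial 2·x^2·y^0 ↦ 2·X^2·Y^0·Z^0.
  monomial 3·x^1·y^1 ↦ 3·X^1·Y^1·Z^0.
  monomial 2·x^1·y^0 ↦ 2·X^1·Y^0·Z^1.
  monomial -1·x^0·y^2 ↦ -1·X^0·Y^2·Z^0.
  monomial 2·x^0·y^1 ↦ 2·X^0·Y^1·Z^1.
  monomial 2·x^0·y^0 ↦ 2·X^0·Y^0·Z^2.
Collecting: F(X, Y, Z) = 2*X**2 + 3*X*Y + 2*X*Z - Y**2 + 2*Y*Z + 2*Z**2.


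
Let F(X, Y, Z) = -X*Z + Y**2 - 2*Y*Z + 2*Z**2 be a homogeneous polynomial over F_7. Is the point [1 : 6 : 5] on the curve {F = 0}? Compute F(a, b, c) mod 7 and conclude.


F(1,6,5) ≡ 0 (mod 7); P is on the curve.

Evaluate F(1, 6, 5) term-by-term (mod 7).
  -X*Z ↦ -1·1·1·5 = -5
  Y**2 ↦ 1·1·36·1 = 36
  -2*Y*Z ↦ -2·1·6·5 = -60
  2*Z**2 ↦ 2·1·1·25 = 50
Sum: F(1, 6, 5) = (-5) + (36) + (-60) + (50) = 21.
Reducing mod 7: 21 ≡ 0 (mod 7).
Since F(a, b, c) ≡ 0 (mod 7), P lies on the curve.


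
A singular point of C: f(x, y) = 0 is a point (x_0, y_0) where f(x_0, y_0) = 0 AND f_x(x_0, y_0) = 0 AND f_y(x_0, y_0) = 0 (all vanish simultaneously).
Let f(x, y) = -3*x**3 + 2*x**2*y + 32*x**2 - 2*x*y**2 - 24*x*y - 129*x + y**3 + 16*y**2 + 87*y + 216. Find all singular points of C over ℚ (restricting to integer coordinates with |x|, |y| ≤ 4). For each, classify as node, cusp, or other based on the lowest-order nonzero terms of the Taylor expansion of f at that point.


Singular points: {(3, -3)}; classification: node.

Compute partial derivatives:
  f_x = -9*x**2 + 4*x*y + 64*x - 2*y**2 - 24*y - 129.
  f_y = 2*x**2 - 4*x*y - 24*x + 3*y**2 + 32*y + 87.
Scan x_0 ∈ {−4, ..., 4}. For each x_0, f_y(x_0, y) is a polynomial in y; find its integer roots y ∈ {−4, ..., 4}, then test f_x and f at those candidates.
  x = -4: f_y(-4, y) = 3*y**2 + 48*y + 215; no integer root y with |y| ≤ 4.
  x = -3: f_y(-3, y) = 3*y**2 + 44*y + 177; no integer root y with |y| ≤ 4.
  x = -2: f_y(-2, y) = 3*y**2 + 40*y + 143; no integer root y with |y| ≤ 4.
  x = -1: f_y(-1, y) = 3*y**2 + 36*y + 113; no integer root y with |y| ≤ 4.
  x = 0: f_y(0, y) = 3*y**2 + 32*y + 87; no integer root y with |y| ≤ 4.
  x = 1: f_y(1, y) = 3*y**2 + 28*y + 65; no integer root y with |y| ≤ 4.
  x = 2: f_y(2, y) = 3*y**2 + 24*y + 47; no integer root y with |y| ≤ 4.
  x = 3: f_y(3, y) = 3*y**2 + 20*y + 33; vanishes at y ∈ {-3}. (3, -3): f_x = 0, f = 0 — SINGULAR.
  x = 4: f_y(4, y) = 3*y**2 + 16*y + 23; no integer root y with |y| ≤ 4.
Only singular point on the grid: (3, -3).
Classify: substitute x = 3 + u, y = -3 + v and expand: f = -3*u**3 + 2*u**2*v - u**2 - 2*u*v**2 + v**3 + v**2.
No constant or linear terms (consistent with a singular point). Quadratic part: -u**2 + v**2. Cubic part: -3*u**3 + 2*u**2*v - 2*u*v**2 + v**3.
The quadratic part v**2 - u**2 = (v − u)(v + u) splits into two distinct linear factors, so there are two distinct tangent lines y − -3 = ±(x − 3) — this is a node (ordinary double point).
Classification: node.


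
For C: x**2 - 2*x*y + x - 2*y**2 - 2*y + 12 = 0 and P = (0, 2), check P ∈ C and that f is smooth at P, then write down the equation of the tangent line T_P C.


Tangent line at P: -3*x - 10*y + 20 = 0.

Step 1: f(0, 2) = 0, so P lies on C.
Step 2: partial derivatives
  f_x(x, y) = 2*x - 2*y + 1, f_y(x, y) = -2*x - 4*y - 2.
  f_x(P) = -3, f_y(P) = -10 (gradient nonzero, so P is smooth).
Step 3: tangent line at P: -3·(x − 0) + -10·(y − 2) = 0.
Expanding: -3*x - 10*y + 20 = 0.


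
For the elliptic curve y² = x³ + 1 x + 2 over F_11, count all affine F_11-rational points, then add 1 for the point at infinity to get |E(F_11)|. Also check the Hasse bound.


Affine points = {(1, 2), (1, 9), (2, 1), (2, 10), (4, 2), (4, 9), (5, 0), (6, 2), (6, 9), (7, 0), (8, 4), (8, 7), (9, 5), (9, 6), (10, 0)}; affine count = 15; |E(F_11)| = 16.

Discriminant check: Δ ∝ 4a³ + 27b² = 4·1³ + 27·2² = 4·1 + 27·4 ≡ 2 (mod 11). Nonzero ⇒ E is nonsingular.
For each x ∈ F_11, compute rhs = x³ + 1·x + 2 mod 11, then count y ∈ F_11 with y² ≡ rhs.
  x = 0: rhs = 2, matching y values: none (0 points).
  x = 1: rhs = 4, matching y values: 2, 9 (2 points).
  x = 2: rhs = 1, matching y values: 1, 10 (2 points).
  x = 3: rhs = 10, matching y values: none (0 points).
  x = 4: rhs = 4, matching y values: 2, 9 (2 points).
  x = 5: rhs = 0, matching y values: 0 (1 points).
  x = 6: rhs = 4, matching y values: 2, 9 (2 points).
  x = 7: rhs = 0, matching y values: 0 (1 points).
  x = 8: rhs = 5, matching y values: 4, 7 (2 points).
  x = 9: rhs = 3, matching y values: 5, 6 (2 points).
  x = 10: rhs = 0, matching y values: 0 (1 points).
Total affine count: 15.
Full point count |E(F_11)| = 15 + 1 = 16.
Hasse bound: |16 − (11+1)| = |4| = 4 ≤ 2√11 ≈ 6.6332 ✓.


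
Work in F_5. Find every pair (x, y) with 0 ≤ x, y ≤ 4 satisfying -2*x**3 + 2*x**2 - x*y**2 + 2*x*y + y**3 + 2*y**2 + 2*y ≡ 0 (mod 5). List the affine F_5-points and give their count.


Affine F_5-points: {(0, 0), (0, 1), (0, 2), (1, 0), (1, 2), (2, 4)}; count = 6.

For each of the 25 pairs (x, y) ∈ F_5², evaluate f(x, y) mod 5. Record the zeros.
  x = 0: [0↦0, 1↦0, 2↦0, 3↦1, 4↦4]  zeros at y ∈ {0, 1, 2}
  x = 1: [0↦0, 1↦1, 2↦0, 3↦3, 4↦1]  zeros at y ∈ {0, 2}
  x = 2: [0↦2, 1↦4, 2↦2, 3↦2, 4↦0]  zeros at y ∈ {4}
  x = 3: [0↦4, 1↦2, 2↦4, 3↦1, 4↦4]  zeros at y ∈ ∅
  x = 4: [0↦4, 1↦3, 2↦4, 3↦3, 4↦1]  zeros at y ∈ ∅
Collecting zeros: affine points = {(0, 0), (0, 1), (0, 2), (1, 0), (1, 2), (2, 4)}.
Total count |C(F_5)_aff| = 6.


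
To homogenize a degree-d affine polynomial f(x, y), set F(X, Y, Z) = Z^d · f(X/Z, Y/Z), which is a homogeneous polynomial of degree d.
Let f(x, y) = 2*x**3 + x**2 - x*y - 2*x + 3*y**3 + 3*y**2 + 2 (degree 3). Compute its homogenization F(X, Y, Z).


F(X, Y, Z) = 2*X**3 + X**2*Z - X*Y*Z - 2*X*Z**2 + 3*Y**3 + 3*Y**2*Z + 2*Z**3

deg(f) = 3.
Substitute x = X/Z, y = Y/Z into f, then multiply by Z^3.
  monomial 2·x^3·y^0 ↦ 2·X^3·Y^0·Z^0.
  monomial 1·x^2·y^0 ↦ 1·X^2·Y^0·Z^1.
  monomial -1·x^1·y^1 ↦ -1·X^1·Y^1·Z^1.
  monomial -2·x^1·y^0 ↦ -2·X^1·Y^0·Z^2.
  monomial 3·x^0·y^3 ↦ 3·X^0·Y^3·Z^0.
  monomial 3·x^0·y^2 ↦ 3·X^0·Y^2·Z^1.
  monomial 2·x^0·y^0 ↦ 2·X^0·Y^0·Z^3.
Collecting: F(X, Y, Z) = 2*X**3 + X**2*Z - X*Y*Z - 2*X*Z**2 + 3*Y**3 + 3*Y**2*Z + 2*Z**3.


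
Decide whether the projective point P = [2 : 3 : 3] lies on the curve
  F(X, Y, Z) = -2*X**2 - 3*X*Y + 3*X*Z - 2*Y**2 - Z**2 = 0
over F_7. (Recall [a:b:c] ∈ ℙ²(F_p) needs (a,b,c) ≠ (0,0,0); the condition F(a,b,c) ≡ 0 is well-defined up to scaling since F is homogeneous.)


F(2,3,3) ≡ 0 (mod 7); P is on the curve.

Evaluate F(2, 3, 3) term-by-term (mod 7).
  -2*X**2 ↦ -2·4·1·1 = -8
  -3*X*Y ↦ -3·2·3·1 = -18
  3*X*Z ↦ 3·2·1·3 = 18
  -2*Y**2 ↦ -2·1·9·1 = -18
  -Z**2 ↦ -1·1·1·9 = -9
Sum: F(2, 3, 3) = (-8) + (-18) + (18) + (-18) + (-9) = -35.
Reducing mod 7: -35 ≡ 0 (mod 7).
Since F(a, b, c) ≡ 0 (mod 7), P lies on the curve.
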